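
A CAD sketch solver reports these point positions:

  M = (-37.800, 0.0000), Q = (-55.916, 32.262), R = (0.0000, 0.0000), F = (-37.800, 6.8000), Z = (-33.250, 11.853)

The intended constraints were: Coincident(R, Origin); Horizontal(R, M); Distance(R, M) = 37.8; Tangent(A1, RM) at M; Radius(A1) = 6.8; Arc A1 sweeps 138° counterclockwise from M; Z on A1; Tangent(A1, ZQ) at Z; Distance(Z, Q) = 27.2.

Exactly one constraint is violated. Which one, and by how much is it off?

Distance(Z, Q) = 27.2 — off by 3.30.

R = (0.00, 0.00) ✓; R.y = 0.00, M.y = 0.00 ✓; |RM| = 37.80 ✓; ∠(FM, MR) = 90.00° ✓; |FM| = 6.800 ✓; bearing(F→Z) − bearing(F→M) = 138.0° ✓; |FZ| = 6.800 ✓; ∠(FZ, ZQ) = 90.00° ✓; |ZQ| = 30.50 ✗.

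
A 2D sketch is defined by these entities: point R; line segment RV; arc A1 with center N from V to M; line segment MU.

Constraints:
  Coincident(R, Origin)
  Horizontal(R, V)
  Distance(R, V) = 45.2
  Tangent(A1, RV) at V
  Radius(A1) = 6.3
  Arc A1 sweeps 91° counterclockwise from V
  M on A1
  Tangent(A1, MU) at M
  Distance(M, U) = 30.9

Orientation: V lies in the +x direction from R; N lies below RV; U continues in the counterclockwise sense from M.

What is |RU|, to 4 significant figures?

54.29

On A1, V sits at bearing 90° from N; a 91° counterclockwise sweep puts M at bearing 181°, so M = N + 6.3·(cos 181°, sin 181°) = (38.90, -6.410). Tangency of A1 to MU means the radius NM is perpendicular to MU, so MU runs along (−sin 181°, cos 181°); with |MU| = 30.9, U = (39.44, -37.31). Then |RU| = |U − R| = 54.29.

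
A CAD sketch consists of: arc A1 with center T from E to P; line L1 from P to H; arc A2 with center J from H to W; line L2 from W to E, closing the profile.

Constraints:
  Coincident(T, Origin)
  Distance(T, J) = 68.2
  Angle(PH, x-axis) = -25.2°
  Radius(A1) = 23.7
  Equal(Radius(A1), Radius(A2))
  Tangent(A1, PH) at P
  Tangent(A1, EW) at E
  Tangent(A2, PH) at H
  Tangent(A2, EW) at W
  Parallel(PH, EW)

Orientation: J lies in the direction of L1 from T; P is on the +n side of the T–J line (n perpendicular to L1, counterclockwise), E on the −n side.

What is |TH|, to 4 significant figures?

72.20

The slot axis is L1's direction at -25.2°, so u = (cos -25.2°, sin -25.2°) = (0.9048, -0.4258) and n = (−sin -25.2°, cos -25.2°) = (0.4258, 0.9048). T is at the origin and J lies 68.2 along u from T, so J = 68.2·u = (61.71, -29.04). Tangency of A1 to both parallel lines with radius 23.7 puts P and E at T ± 23.7·n: P = (10.09, 21.44), E = (-10.09, -21.44). Equal radii place H and W the same way about J: H = J + 23.7·n = (71.80, -7.594), W = J − 23.7·n = (51.62, -50.48). Then |TH| = |H − T| = 72.20.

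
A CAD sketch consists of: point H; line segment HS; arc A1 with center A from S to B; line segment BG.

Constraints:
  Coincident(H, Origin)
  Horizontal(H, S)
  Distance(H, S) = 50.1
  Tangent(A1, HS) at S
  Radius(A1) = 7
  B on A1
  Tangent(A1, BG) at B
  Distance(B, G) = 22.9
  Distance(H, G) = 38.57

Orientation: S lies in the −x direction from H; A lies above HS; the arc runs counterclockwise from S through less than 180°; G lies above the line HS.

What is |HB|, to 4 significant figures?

44.39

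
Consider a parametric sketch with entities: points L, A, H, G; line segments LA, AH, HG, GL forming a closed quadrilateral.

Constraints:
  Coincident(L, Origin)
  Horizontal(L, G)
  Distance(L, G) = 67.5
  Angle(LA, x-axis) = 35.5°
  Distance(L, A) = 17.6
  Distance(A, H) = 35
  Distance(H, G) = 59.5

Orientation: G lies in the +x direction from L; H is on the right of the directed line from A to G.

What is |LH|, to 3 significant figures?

28.2

Checks: L.y = 0.00, G.y = 0.00 ✓; |AH| = 35.00 ✓; |HG| = 59.50 ✓.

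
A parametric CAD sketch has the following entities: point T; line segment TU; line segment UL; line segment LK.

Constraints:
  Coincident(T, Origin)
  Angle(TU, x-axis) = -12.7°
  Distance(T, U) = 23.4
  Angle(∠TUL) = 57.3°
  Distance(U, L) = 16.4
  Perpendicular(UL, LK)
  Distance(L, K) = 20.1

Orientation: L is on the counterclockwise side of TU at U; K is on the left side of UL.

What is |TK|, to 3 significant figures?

3.78

∠TUL = 57.3°, so UL runs at -12.7° + (180° − 57.3°) = 110° from the x-axis; with |UL| = 16.4, L = U + 16.4·(cos 110°, sin 110°) = (17.2, 10.3). UL ⟂ LK; with |LK| = 20.1 on the left of UL, K = L + 20.1·(-0.940, -0.342) = (-1.67, 3.39). Then |TK| = |K − T| = 3.78.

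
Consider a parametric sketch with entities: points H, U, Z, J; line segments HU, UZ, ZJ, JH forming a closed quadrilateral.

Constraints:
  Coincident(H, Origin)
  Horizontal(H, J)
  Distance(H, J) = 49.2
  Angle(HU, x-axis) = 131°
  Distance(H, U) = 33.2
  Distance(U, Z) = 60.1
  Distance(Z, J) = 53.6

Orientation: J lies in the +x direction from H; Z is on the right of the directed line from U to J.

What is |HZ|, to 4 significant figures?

29.44

Checks: |UZ| = 60.10 ✓; |ZJ| = 53.60 ✓.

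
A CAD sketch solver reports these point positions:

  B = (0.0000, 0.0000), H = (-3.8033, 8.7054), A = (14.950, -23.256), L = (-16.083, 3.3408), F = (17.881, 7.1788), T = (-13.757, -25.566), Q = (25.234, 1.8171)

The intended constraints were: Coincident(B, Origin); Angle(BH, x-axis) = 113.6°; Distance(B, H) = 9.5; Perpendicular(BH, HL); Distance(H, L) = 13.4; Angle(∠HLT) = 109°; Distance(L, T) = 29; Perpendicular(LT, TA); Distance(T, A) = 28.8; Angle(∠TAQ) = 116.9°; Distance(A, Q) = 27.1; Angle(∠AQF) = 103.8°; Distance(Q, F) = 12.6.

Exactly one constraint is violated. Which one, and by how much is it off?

Distance(Q, F) = 12.6 — off by 3.50.

B = (0.00, 0.00) ✓; BH at 113.6° ✓; |BH| = 9.500 ✓; ∠(BH, HL) = 90.00° ✓; |HL| = 13.40 ✓; ∠HLT = 109.0° ✓; |LT| = 29.00 ✓; ∠(LT, TA) = 90.00° ✓; |TA| = 28.80 ✓; ∠TAQ = 116.9° ✓; |AQ| = 27.10 ✓; ∠AQF = 103.8° ✓; |QF| = 9.100 ✗.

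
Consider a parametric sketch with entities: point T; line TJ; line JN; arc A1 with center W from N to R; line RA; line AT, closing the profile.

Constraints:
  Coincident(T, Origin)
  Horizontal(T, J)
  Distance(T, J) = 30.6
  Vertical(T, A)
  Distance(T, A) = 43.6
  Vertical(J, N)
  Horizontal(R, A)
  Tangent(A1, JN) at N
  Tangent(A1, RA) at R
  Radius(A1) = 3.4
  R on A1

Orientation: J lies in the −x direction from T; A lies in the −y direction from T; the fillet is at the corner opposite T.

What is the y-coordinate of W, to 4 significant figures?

-40.20

T is at the origin; TJ is horizontal with |TJ| = 30.6 and J on the −x side, so J = (-30.60, 0.000). T and A share the same x with |TA| = 43.6 and A on the −y side, so A = (0.000, -43.60). The virtual corner opposite T is at (-30.60, -43.60). The tangent condition forces WN to be normal to JN and A1 meets RA tangentially, so WR is at right angles to RA, with radius 3.4, so the center W sits 3.4 in from both sides at W = (-27.20, -40.20). So W.y = -40.20.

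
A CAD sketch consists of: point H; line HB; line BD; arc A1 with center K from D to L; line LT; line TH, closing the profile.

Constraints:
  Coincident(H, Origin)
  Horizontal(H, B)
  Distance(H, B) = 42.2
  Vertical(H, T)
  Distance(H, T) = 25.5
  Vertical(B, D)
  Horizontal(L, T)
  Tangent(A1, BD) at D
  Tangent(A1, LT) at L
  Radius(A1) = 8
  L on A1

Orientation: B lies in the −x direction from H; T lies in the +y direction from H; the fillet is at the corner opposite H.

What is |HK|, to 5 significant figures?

38.417

H is at the origin; H and B share the same y with |HB| = 42.2 and B on the −x side, so B = (-42.200, 0.0000). HT is vertical with |HT| = 25.5 and T on the +y side, so T = (0.0000, 25.500). The virtual corner opposite H is at (-42.200, 25.500). The tangent condition forces KD to be normal to BD and tangency of A1 to LT means the radius KL is perpendicular to LT, with radius 8.0, so the center K sits 8.0 in from both sides at K = (-34.200, 17.500). Then |HK| = |K − H| = 38.417.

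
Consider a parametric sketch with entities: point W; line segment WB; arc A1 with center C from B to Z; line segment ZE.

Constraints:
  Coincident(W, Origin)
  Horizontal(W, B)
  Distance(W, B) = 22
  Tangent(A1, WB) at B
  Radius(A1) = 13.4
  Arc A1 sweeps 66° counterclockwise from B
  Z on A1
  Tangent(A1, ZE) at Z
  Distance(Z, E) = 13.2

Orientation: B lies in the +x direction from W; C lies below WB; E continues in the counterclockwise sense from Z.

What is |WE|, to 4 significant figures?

20.48

W is at the origin; WB is horizontal with |WB| = 22.0 and B on the +x side, so B = (22.00, 0.000). Since A1 is tangent to WB there, CB ⟂ WB, so C = B + (0, -13.4) = (22.00, -13.40). On A1, B sits at bearing 90° from C; a 66° counterclockwise sweep puts Z at bearing 156°, so Z = C + 13.4·(cos 156°, sin 156°) = (9.758, -7.950). The tangent condition forces CZ to be normal to ZE, so ZE runs along (−sin 156°, cos 156°); with |ZE| = 13.2, E = (4.390, -20.01). Then |WE| = |E − W| = 20.48.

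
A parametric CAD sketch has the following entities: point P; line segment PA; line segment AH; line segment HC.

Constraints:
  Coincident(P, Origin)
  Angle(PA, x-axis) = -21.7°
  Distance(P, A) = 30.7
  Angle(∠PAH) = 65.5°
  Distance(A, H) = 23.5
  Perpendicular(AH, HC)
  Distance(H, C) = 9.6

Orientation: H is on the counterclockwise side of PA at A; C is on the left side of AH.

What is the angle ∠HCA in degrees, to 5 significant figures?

67.779°

P is at the origin; PA runs at -21.7° with length 30.7, so A = 30.7·(cos -21.7°, sin -21.7°) = (28.524, -11.351). ∠PAH = 65.5°, so AH runs at -21.7° + (180° − 65.5°) = 92.800° from the x-axis; with |AH| = 23.5, H = A + 23.5·(cos 92.800°, sin 92.800°) = (27.376, 12.121). The perpendicularity gives HC at right angles to AH; with |HC| = 9.6 on the left of AH, C = H + 9.6·(-0.99881, -0.048850) = (17.788, 11.652). Then cos ∠HCA = CH·CA / (|CH||CA|), giving 67.779°.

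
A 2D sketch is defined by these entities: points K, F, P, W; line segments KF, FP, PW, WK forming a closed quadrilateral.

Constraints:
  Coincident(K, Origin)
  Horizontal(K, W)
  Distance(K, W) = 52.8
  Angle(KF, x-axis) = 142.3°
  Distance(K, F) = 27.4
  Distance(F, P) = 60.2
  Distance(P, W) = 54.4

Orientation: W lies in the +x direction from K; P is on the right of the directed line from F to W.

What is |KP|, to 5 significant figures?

35.715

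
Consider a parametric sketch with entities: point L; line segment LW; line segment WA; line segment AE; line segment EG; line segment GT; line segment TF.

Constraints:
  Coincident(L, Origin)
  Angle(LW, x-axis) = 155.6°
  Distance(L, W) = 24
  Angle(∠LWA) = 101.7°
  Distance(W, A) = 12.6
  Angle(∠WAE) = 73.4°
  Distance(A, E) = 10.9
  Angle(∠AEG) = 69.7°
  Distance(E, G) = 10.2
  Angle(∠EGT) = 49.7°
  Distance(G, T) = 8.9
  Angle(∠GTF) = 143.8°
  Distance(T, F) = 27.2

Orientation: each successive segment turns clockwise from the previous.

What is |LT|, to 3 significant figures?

25.9

L is at the origin; LW runs at 155.6° with length 24.0, so W = (-21.9, 9.91). ∠LWA = 101.7° gives WA at 77.3° from the x-axis; with |WA| = 12.6, A = (-19.1, 22.2). ∠WAE = 73.4° gives AE at -29.3° from the x-axis; with |AE| = 10.9, E = (-9.58, 16.9). ∠AEG = 69.7° gives EG at -140° from the x-axis; with |EG| = 10.2, G = (-17.3, 10.3). ∠EGT = 49.7° gives GT at 90.1° from the x-axis; with |GT| = 8.9, T = (-17.4, 19.2). Then |LT| = |T − L| = 25.9.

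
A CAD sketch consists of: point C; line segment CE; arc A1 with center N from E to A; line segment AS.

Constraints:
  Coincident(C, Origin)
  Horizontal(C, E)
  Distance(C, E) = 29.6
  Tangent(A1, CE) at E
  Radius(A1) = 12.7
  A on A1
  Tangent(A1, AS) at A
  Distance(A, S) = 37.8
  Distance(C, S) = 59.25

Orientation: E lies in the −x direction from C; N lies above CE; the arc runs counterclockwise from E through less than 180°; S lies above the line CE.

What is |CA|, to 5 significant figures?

23.665

Checks: ∠(NE, EC) = 90.00° ✓; |NE| = 12.70 ✓; |NA| = 12.70 ✓; ∠(NA, AS) = 90.00° ✓; |AS| = 37.80 ✓; |CS| = 59.25 ✓.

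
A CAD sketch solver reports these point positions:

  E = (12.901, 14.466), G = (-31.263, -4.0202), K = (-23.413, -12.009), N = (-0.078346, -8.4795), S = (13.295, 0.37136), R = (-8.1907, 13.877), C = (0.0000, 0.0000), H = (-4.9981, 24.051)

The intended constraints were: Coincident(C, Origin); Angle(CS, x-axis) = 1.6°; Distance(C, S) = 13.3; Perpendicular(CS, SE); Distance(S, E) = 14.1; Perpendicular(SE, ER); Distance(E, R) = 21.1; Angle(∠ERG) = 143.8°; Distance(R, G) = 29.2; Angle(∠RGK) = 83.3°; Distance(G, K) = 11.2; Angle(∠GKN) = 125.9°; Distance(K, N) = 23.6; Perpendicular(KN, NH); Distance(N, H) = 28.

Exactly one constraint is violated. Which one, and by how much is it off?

Distance(N, H) = 28 — off by 4.90.

C = (0.00, 0.00) ✓; CS at 1.600° ✓; |CS| = 13.30 ✓; ∠(CS, SE) = 90.00° ✓; |SE| = 14.10 ✓; ∠(SE, ER) = 90.00° ✓; |ER| = 21.10 ✓; ∠ERG = 143.8° ✓; |RG| = 29.20 ✓; ∠RGK = 83.30° ✓; |GK| = 11.20 ✓; ∠GKN = 125.9° ✓; |KN| = 23.60 ✓; ∠(KN, NH) = 90.00° ✓; |NH| = 32.90 ✗.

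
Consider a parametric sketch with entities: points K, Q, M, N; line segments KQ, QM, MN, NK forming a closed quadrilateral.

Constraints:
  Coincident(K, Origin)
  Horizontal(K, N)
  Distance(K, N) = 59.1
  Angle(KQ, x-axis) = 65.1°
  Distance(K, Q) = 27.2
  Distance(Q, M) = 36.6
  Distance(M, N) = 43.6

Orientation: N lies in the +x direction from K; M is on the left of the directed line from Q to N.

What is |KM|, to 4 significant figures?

60.29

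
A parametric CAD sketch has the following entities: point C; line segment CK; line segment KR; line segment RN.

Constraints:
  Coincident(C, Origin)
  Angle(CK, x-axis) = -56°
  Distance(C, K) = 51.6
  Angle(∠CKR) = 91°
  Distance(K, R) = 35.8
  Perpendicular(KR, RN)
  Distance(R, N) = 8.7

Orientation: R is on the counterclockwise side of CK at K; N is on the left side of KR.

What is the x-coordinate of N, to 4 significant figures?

54.14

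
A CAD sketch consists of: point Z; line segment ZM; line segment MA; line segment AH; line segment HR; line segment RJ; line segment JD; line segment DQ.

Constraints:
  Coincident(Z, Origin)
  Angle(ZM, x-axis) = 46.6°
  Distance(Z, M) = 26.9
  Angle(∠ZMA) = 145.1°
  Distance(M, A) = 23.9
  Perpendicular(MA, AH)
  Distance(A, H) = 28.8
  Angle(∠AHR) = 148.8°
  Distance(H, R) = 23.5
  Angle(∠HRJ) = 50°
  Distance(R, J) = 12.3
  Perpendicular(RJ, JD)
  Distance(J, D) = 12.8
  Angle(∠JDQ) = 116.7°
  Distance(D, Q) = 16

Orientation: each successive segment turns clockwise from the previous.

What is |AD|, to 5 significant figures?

33.375

∠HRJ = 50.0° gives RJ at 120.50° from the x-axis; with |RJ| = 12.3, J = (33.639, -15.364). The perpendicularity gives JD at right angles to RJ, so JD runs at 30.500°; with |JD| = 12.8, D = (44.668, -8.8677). Then |AD| = |D − A| = 33.375.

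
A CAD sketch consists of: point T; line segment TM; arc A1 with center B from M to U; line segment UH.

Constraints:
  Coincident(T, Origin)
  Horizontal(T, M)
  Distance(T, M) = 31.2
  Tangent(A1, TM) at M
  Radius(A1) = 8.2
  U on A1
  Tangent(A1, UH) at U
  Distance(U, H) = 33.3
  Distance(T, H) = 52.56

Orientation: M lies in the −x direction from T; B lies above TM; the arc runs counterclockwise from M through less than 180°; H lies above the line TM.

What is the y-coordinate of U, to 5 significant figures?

10.099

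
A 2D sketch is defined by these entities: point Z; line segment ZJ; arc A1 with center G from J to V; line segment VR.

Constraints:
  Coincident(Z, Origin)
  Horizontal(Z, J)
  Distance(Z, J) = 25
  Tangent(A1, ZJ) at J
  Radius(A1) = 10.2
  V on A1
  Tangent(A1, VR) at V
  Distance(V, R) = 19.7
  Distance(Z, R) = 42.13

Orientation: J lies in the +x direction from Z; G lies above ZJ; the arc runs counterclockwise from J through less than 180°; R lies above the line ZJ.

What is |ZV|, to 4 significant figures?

37.20

Checks: |GJ| = 10.20 ✓; |GV| = 10.20 ✓; ∠(GV, VR) = 90.00° ✓; |VR| = 19.70 ✓; |ZR| = 42.13 ✓.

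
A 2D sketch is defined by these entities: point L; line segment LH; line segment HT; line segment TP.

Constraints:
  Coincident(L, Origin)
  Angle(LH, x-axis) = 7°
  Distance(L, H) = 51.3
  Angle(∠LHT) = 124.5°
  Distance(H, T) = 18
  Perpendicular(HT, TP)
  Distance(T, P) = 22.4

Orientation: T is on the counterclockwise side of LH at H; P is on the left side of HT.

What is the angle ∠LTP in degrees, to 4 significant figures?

48.06°

∠LHT = 124.5°, so HT runs at 7.0° + (180° − 124.5°) = 62.50° from the x-axis; with |HT| = 18.0, T = H + 18.0·(cos 62.50°, sin 62.50°) = (59.23, 22.22). The perpendicularity gives TP at right angles to HT; with |TP| = 22.4 on the left of HT, P = T + 22.4·(-0.8870, 0.4617) = (39.36, 32.56). Then cos ∠LTP = TL·TP / (|TL||TP|), giving 48.06°.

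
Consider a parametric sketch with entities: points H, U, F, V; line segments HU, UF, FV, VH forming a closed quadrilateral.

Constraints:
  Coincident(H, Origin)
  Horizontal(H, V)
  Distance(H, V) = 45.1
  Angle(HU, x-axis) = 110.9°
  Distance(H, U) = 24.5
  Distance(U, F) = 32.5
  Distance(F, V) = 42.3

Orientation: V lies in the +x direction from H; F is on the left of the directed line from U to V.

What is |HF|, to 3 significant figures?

41.1

Checks: |UF| = 32.50 ✓; |FV| = 42.30 ✓.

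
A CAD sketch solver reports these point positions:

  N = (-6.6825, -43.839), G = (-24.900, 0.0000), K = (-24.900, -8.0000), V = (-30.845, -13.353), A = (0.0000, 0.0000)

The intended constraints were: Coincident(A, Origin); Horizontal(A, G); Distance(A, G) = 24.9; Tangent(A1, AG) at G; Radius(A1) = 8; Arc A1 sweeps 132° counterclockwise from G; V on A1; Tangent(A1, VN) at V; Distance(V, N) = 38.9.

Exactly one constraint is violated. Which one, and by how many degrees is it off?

Tangent(A1, VN) at V — off by 3.60°.

A = (0.00, 0.00) ✓; A.y = 0.00, G.y = 0.00 ✓; |AG| = 24.90 ✓; ∠(KG, GA) = 90.00° ✓; |KG| = 8.000 ✓; bearing(K→V) − bearing(K→G) = 132.0° ✓; |KV| = 8.000 ✓; ∠(KV, VN) = 93.60° ✗; |VN| = 38.90 ✓.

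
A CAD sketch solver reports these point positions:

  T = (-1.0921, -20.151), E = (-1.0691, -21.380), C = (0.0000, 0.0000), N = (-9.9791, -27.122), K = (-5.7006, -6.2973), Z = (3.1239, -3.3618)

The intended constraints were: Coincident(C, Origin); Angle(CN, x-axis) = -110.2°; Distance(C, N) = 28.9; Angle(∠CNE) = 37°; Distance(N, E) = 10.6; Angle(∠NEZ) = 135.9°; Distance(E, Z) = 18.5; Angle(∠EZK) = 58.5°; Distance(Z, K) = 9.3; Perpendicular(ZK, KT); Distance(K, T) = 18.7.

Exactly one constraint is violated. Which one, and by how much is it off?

Distance(K, T) = 18.7 — off by 4.10.

C = (0.00, 0.00) ✓; CN at -110.2° ✓; |CN| = 28.90 ✓; ∠CNE = 37.00° ✓; |NE| = 10.60 ✓; ∠NEZ = 135.9° ✓; |EZ| = 18.50 ✓; ∠EZK = 58.50° ✓; |ZK| = 9.300 ✓; ∠(ZK, KT) = 90.00° ✓; |KT| = 14.60 ✗.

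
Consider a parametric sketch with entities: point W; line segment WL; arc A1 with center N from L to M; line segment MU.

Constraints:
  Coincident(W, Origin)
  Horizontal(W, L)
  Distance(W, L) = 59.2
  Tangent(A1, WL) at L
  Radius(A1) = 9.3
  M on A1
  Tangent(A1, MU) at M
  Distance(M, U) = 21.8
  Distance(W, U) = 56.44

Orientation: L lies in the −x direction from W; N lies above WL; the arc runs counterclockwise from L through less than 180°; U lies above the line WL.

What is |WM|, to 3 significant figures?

50.6

W is at the origin; W and L share the same y with |WL| = 59.2 and L on the −x side, so L = (-59.2, 0.00). The tangent condition forces NL to be normal to WL, so N = L + (0, 9.3) = (-59.2, 9.30). Since NM ⟂ MU (tangency), |NU| = √(9.3² + 21.8²) = 23.7 regardless of where M sits on A1. So U lies on both circle(W, 56.44) and circle(N, 23.7); the above-WL intersection is U = (-47.8, 30.1). M is the foot of the tangent from U: M = (-49.9, 8.37).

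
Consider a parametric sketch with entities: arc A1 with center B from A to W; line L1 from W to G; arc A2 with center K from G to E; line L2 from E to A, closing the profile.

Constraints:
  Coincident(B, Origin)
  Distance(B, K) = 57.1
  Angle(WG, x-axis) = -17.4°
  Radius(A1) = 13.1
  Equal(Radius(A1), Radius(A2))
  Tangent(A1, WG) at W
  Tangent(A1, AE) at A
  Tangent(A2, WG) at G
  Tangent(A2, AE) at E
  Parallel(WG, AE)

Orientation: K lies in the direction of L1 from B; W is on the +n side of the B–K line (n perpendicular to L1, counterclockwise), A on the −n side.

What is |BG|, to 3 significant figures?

58.6

The slot axis is L1's direction at -17.4°, so u = (cos -17.4°, sin -17.4°) = (0.954, -0.299) and n = (−sin -17.4°, cos -17.4°) = (0.299, 0.954). B is at the origin and K lies 57.1 along u from B, so K = 57.1·u = (54.5, -17.1). Tangency of A1 to both parallel lines with radius 13.1 puts W and A at B ± 13.1·n: W = (3.92, 12.5), A = (-3.92, -12.5). Equal radii place G and E the same way about K: G = K + 13.1·n = (58.4, -4.57), E = K − 13.1·n = (50.6, -29.6). Then |BG| = |G − B| = 58.6.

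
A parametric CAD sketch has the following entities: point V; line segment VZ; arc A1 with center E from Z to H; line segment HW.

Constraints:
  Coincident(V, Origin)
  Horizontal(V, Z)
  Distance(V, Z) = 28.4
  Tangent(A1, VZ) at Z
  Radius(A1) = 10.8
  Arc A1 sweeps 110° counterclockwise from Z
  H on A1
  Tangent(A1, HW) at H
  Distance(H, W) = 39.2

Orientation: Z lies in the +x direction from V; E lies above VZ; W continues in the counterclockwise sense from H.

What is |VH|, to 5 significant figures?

41.183

V is at the origin; VZ is horizontal with |VZ| = 28.4 and Z on the +x side, so Z = (28.400, 0.0000). The tangent condition forces EZ to be normal to VZ, so E = Z + (0, 10.8) = (28.400, 10.800). On A1, Z sits at bearing -90° from E; a 110° counterclockwise sweep puts H at bearing 20°, so H = E + 10.8·(cos 20°, sin 20°) = (38.549, 14.494). Then |VH| = |H − V| = 41.183.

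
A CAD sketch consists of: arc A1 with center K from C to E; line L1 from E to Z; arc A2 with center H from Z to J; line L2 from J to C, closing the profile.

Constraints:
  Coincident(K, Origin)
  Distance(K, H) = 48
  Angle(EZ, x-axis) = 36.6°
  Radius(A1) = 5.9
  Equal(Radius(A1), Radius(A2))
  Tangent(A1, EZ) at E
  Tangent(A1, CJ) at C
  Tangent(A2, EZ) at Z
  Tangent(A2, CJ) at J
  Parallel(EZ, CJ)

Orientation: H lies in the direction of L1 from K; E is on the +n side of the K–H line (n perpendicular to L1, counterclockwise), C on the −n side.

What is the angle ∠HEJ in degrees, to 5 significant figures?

6.8039°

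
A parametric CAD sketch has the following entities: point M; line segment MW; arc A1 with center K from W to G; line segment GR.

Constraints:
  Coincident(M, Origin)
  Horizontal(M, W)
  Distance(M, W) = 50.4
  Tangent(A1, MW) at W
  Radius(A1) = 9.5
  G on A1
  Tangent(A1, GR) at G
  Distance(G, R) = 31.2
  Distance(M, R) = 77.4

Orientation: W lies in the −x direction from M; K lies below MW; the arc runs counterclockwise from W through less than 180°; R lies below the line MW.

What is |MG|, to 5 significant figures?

59.945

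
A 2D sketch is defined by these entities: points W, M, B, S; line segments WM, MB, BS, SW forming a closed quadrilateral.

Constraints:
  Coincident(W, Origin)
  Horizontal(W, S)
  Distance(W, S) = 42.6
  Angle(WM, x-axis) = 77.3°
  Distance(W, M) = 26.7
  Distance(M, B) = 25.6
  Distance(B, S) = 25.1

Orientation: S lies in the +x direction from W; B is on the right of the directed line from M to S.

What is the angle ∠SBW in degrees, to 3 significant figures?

162°

Checks: |MB| = 25.60 ✓; |BS| = 25.10 ✓.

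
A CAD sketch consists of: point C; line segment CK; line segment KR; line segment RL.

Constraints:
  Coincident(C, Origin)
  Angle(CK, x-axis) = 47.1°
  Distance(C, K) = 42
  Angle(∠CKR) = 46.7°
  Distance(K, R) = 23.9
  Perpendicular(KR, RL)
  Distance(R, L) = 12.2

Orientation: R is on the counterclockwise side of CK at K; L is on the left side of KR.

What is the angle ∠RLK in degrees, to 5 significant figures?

62.957°

∠CKR = 46.7°, so KR runs at 47.1° + (180° − 46.7°) = 180.40° from the x-axis; with |KR| = 23.9, R = K + 23.9·(cos 180.40°, sin 180.40°) = (4.6909, 30.600). KR is perpendicular to RL; with |RL| = 12.2 on the left of KR, L = R + 12.2·(0.0069813, -0.99998) = (4.7760, 18.400). Then cos ∠RLK = LR·LK / (|LR||LK|), giving 62.957°.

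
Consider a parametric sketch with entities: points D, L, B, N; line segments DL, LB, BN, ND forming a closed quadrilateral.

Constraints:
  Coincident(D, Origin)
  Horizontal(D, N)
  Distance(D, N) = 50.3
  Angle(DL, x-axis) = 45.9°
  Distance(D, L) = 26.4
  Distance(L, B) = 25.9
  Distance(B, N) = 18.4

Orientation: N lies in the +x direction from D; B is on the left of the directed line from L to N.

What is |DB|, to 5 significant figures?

47.511

Checks: |LB| = 25.90 ✓; |BN| = 18.40 ✓.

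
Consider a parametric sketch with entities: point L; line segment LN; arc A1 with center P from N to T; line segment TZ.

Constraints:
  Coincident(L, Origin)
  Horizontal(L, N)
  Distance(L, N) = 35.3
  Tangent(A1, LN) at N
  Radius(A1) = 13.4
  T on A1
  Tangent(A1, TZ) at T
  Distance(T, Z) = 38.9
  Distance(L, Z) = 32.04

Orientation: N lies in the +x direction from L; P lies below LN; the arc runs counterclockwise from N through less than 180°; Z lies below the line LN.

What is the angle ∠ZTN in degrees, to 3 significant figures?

157°

Checks: ∠(PN, NL) = 90.00° ✓; |PT| = 13.40 ✓; ∠(PT, TZ) = 90.00° ✓; |TZ| = 38.90 ✓; |LZ| = 32.04 ✓.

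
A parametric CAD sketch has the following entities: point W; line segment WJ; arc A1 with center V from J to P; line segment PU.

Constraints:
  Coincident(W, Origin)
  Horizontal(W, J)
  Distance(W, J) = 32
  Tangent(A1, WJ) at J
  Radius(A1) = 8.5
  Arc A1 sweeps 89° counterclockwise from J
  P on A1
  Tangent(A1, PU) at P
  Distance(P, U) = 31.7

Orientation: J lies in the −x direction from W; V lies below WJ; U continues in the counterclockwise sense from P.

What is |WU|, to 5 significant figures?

57.350

W is at the origin; W and J share the same y with |WJ| = 32.0 and J on the −x side, so J = (-32.000, 0.0000). The tangent condition forces VJ to be normal to WJ, so V = J + (0, -8.5) = (-32.000, -8.5000). On A1, J sits at bearing 90° from V; an 89° counterclockwise sweep puts P at bearing 179°, so P = V + 8.5·(cos 179°, sin 179°) = (-40.499, -8.3517). Tangency of A1 to PU means the radius VP is perpendicular to PU, so PU runs along (−sin 179°, cos 179°); with |PU| = 31.7, U = (-41.052, -40.047). Then |WU| = |U − W| = 57.350.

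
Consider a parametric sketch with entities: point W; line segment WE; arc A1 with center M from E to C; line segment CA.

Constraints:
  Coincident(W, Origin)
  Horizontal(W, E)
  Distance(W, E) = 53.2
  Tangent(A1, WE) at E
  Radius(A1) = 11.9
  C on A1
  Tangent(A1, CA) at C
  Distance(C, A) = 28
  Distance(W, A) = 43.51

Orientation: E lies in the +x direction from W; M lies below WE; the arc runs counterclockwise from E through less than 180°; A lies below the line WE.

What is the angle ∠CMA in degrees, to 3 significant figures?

67.0°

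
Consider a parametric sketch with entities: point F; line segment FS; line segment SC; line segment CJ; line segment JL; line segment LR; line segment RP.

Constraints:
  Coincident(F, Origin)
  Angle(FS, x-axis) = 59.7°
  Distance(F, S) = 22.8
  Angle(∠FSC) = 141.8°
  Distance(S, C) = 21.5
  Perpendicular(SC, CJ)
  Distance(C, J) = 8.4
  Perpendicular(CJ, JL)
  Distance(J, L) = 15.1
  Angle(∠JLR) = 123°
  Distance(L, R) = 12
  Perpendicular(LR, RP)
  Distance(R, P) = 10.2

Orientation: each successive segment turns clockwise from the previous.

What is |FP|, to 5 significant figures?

33.884

F is at the origin; FS runs at 59.7° with length 22.8, so S = (11.503, 19.685). ∠FSC = 141.8° gives SC at 21.500° from the x-axis; with |SC| = 21.5, C = (31.507, 27.565). SC is perpendicular to CJ, so CJ runs at -68.500°; with |CJ| = 8.4, J = (34.586, 19.750). The perpendicularity gives JL at right angles to CJ, so JL runs at -158.50°; with |JL| = 15.1, L = (20.537, 14.216). ∠JLR = 123.0° gives LR at 144.50° from the x-axis; with |LR| = 12.0, R = (10.767, 21.184). The perpendicularity gives RP at right angles to LR, so RP runs at 54.500°; with |RP| = 10.2, P = (16.690, 29.488). Then |FP| = |P − F| = 33.884.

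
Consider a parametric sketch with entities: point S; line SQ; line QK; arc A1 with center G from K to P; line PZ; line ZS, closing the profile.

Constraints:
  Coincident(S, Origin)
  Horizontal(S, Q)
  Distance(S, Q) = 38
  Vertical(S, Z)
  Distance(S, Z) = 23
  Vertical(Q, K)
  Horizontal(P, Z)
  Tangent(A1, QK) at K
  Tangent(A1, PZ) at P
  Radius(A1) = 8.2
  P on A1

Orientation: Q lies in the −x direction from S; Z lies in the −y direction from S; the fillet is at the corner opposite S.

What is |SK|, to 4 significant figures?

40.78

S is at the origin; S and Q share the same y with |SQ| = 38.0 and Q on the −x side, so Q = (-38.00, 0.000). S and Z share the same x with |SZ| = 23.0 and Z on the −y side, so Z = (0.000, -23.00). The virtual corner opposite S is at (-38.00, -23.00). Since A1 is tangent to QK there, GK ⟂ QK and A1 meets PZ tangentially, so GP is at right angles to PZ, with radius 8.2, so the center G sits 8.2 in from both sides at G = (-29.80, -14.80). That places the tangent points at K = (-38.00, -14.80) on QK and P = (-29.80, -23.00) on PZ. Then |SK| = |K − S| = 40.78.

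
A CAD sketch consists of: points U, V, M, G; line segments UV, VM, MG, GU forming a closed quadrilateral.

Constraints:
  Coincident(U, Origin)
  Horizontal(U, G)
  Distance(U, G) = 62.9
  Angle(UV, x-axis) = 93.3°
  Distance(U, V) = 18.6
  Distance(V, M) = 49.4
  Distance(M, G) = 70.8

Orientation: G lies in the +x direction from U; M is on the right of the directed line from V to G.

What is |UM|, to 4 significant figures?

30.84

Checks: |VM| = 49.40 ✓; |MG| = 70.80 ✓.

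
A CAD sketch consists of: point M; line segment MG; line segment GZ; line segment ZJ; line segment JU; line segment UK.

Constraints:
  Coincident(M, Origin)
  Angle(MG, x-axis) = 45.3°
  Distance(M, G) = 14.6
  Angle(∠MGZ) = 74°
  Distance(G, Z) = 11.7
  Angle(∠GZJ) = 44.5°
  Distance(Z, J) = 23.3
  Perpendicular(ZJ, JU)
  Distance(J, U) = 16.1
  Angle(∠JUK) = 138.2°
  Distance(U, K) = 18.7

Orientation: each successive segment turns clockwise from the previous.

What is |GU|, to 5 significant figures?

16.913

M is at the origin; MG runs at 45.3° with length 14.6, so G = (10.270, 10.378). ∠MGZ = 74.0° gives GZ at -60.700° from the x-axis; with |GZ| = 11.7, Z = (15.995, 0.17446). ∠GZJ = 44.5° gives ZJ at 163.80° from the x-axis; with |ZJ| = 23.3, J = (-6.3795, 6.6750). The perpendicularity gives JU at right angles to ZJ, so JU runs at 73.800°; with |JU| = 16.1, U = (-1.8877, 22.136). Then |GU| = |U − G| = 16.913.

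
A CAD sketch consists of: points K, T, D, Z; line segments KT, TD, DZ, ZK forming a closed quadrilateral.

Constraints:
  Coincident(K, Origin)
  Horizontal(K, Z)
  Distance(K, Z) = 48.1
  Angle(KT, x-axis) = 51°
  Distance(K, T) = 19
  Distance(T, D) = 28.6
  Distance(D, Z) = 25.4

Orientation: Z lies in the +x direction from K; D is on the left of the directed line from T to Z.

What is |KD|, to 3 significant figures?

45.8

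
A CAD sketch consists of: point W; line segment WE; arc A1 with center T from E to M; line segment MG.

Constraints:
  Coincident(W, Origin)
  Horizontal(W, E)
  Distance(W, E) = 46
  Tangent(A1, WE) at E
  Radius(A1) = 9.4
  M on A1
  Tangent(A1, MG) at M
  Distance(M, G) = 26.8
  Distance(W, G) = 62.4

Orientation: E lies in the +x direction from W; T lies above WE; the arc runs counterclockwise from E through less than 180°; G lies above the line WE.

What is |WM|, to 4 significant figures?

56.35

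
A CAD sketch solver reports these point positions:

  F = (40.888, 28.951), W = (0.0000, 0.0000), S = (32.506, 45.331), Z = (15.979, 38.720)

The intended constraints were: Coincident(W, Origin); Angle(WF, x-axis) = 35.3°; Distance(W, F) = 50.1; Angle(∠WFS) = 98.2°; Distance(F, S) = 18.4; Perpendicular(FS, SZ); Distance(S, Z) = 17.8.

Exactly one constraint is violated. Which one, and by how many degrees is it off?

Perpendicular(FS, SZ) — off by 5.30°.

W = (0.00, 0.00) ✓; WF at 35.30° ✓; |WF| = 50.10 ✓; ∠WFS = 98.20° ✓; |FS| = 18.40 ✓; ∠(FS, SZ) = 84.70° ✗; |SZ| = 17.80 ✓.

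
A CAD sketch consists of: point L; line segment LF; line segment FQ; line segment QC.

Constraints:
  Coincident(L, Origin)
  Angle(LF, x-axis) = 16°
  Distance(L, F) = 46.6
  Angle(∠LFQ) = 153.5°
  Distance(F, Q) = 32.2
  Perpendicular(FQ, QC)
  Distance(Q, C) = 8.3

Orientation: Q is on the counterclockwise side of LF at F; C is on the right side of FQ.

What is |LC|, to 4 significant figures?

79.42

∠LFQ = 153.5°, so FQ runs at 16.0° + (180° − 153.5°) = 42.50° from the x-axis; with |FQ| = 32.2, Q = F + 32.2·(cos 42.50°, sin 42.50°) = (68.54, 34.60). FQ is perpendicular to QC; with |QC| = 8.3 on the right of FQ, C = Q + 8.3·(0.6756, -0.7373) = (74.14, 28.48). Then |LC| = |C − L| = 79.42.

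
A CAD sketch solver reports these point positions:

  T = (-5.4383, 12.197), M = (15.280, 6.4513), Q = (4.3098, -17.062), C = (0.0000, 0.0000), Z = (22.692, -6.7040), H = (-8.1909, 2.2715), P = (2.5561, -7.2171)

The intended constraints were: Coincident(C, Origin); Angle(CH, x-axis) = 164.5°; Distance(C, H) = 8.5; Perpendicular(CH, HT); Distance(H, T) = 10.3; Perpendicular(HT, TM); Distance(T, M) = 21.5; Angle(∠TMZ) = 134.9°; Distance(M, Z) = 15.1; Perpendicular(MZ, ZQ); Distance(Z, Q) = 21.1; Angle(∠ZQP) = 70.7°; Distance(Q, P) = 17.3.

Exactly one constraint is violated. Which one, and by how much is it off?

Distance(Q, P) = 17.3 — off by 7.30.

C = (0.00, 0.00) ✓; CH at 164.5° ✓; |CH| = 8.500 ✓; ∠(CH, HT) = 90.00° ✓; |HT| = 10.30 ✓; ∠(HT, TM) = 90.00° ✓; |TM| = 21.50 ✓; ∠TMZ = 134.9° ✓; |MZ| = 15.10 ✓; ∠(MZ, ZQ) = 90.00° ✓; |ZQ| = 21.10 ✓; ∠ZQP = 70.70° ✓; |QP| = 10.00 ✗.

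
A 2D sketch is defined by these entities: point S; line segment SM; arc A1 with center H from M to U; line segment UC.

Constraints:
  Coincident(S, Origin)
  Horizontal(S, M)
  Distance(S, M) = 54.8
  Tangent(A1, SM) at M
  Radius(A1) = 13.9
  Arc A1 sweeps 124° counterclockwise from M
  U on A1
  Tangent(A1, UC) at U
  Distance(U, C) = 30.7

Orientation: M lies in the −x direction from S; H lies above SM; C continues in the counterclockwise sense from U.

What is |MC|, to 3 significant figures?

47.5

S is at the origin; S and M share the same y with |SM| = 54.8 and M on the −x side, so M = (-54.8, 0.00). Tangency of A1 to SM means the radius HM is perpendicular to SM, so H = M + (0, 13.9) = (-54.8, 13.9). On A1, M sits at bearing -90° from H; a 124° counterclockwise sweep puts U at bearing 34°, so U = H + 13.9·(cos 34°, sin 34°) = (-43.3, 21.7). Since A1 is tangent to UC there, HU ⟂ UC, so UC runs along (−sin 34°, cos 34°); with |UC| = 30.7, C = (-60.4, 47.1). Then |MC| = |C − M| = 47.5.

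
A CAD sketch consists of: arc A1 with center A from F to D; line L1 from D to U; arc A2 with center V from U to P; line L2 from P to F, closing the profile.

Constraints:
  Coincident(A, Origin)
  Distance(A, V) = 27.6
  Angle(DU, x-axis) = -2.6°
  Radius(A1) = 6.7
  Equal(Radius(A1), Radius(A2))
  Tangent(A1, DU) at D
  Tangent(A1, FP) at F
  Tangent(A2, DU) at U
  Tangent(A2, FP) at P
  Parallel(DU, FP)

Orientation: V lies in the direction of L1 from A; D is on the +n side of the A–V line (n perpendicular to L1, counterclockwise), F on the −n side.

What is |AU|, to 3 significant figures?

28.4

The slot axis is L1's direction at -2.6°, so u = (cos -2.6°, sin -2.6°) = (0.999, -0.0454) and n = (−sin -2.6°, cos -2.6°) = (0.0454, 0.999). A is at the origin and V lies 27.6 along u from A, so V = 27.6·u = (27.6, -1.25). Tangency of A1 to both parallel lines with radius 6.7 puts D and F at A ± 6.7·n: D = (0.304, 6.69), F = (-0.304, -6.69). Equal radii place U and P the same way about V: U = V + 6.7·n = (27.9, 5.44), P = V − 6.7·n = (27.3, -7.95). Then |AU| = |U − A| = 28.4.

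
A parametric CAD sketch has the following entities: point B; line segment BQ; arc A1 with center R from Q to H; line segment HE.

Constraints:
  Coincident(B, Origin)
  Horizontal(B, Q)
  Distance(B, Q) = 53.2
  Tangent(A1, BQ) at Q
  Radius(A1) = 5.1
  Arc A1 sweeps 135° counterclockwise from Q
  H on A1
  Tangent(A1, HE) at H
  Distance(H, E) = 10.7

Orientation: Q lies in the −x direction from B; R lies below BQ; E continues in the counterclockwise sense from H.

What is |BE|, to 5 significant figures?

51.859

On A1, Q sits at bearing 90° from R; a 135° counterclockwise sweep puts H at bearing 225°, so H = R + 5.1·(cos 225°, sin 225°) = (-56.806, -8.7062). Since A1 is tangent to HE there, RH ⟂ HE, so HE runs along (−sin 225°, cos 225°); with |HE| = 10.7, E = (-49.240, -16.272). Then |BE| = |E − B| = 51.859.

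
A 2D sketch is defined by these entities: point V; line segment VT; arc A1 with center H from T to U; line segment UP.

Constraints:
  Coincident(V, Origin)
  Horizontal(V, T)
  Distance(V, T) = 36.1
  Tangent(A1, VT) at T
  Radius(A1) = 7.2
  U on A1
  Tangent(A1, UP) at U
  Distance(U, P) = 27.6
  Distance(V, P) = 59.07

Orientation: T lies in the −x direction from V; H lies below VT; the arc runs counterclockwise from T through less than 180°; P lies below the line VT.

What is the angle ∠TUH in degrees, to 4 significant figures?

51.53°

Checks: |HU| = 7.200 ✓; ∠(HU, UP) = 90.00° ✓; |UP| = 27.60 ✓; |VP| = 59.07 ✓.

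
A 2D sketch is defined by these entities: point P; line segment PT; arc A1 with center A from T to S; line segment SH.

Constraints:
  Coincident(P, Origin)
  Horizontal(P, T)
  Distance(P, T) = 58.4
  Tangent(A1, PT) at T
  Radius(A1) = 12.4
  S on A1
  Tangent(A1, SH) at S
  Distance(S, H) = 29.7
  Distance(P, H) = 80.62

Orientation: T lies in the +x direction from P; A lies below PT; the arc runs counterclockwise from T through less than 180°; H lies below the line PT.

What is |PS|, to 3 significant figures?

53.0

Checks: P.y = 0.00, T.y = 0.00 ✓; |AS| = 12.40 ✓; ∠(AS, SH) = 90.00° ✓; |SH| = 29.70 ✓; |PH| = 80.62 ✓.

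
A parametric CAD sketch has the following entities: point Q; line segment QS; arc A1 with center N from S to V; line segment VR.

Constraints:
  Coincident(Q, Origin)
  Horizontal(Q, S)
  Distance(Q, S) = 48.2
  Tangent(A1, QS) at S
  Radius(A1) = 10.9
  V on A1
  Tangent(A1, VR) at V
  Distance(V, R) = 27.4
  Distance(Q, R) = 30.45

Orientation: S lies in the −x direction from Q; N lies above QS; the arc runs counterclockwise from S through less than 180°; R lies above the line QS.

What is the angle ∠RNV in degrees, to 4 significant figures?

68.31°

Q is at the origin; Q and S share the same y with |QS| = 48.2 and S on the −x side, so S = (-48.20, 0.000). Since A1 is tangent to QS there, NS ⟂ QS, so N = S + (0, 10.9) = (-48.20, 10.90). Since NV ⟂ VR (tangency), |NR| = √(10.9² + 27.4²) = 29.49 regardless of where V sits on A1. So R lies on both circle(Q, 30.45) and circle(N, 29.49); the above-QS intersection is R = (-20.93, 22.12). V is the foot of the tangent from R: V = (-40.62, 3.066).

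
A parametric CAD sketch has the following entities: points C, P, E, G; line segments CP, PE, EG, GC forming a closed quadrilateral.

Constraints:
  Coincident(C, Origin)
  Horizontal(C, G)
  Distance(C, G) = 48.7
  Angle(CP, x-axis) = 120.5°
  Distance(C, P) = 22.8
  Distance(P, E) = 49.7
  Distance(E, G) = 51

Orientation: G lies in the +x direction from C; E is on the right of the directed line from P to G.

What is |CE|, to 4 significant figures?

27.59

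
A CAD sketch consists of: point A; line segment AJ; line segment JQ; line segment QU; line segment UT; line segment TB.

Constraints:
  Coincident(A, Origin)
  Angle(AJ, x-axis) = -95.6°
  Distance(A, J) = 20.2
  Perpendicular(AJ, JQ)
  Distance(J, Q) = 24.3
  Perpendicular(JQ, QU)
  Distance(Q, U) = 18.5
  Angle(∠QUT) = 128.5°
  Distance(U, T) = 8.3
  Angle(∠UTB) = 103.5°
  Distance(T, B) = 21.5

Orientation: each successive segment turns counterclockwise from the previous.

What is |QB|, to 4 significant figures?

25.65

∠QUT = 128.5° gives UT at 135.9° from the x-axis; with |UT| = 8.3, T = (18.06, 1.713). ∠UTB = 103.5° gives TB at -147.6° from the x-axis; with |TB| = 21.5, B = (-0.09536, -9.807). Then |QB| = |B − Q| = 25.65.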